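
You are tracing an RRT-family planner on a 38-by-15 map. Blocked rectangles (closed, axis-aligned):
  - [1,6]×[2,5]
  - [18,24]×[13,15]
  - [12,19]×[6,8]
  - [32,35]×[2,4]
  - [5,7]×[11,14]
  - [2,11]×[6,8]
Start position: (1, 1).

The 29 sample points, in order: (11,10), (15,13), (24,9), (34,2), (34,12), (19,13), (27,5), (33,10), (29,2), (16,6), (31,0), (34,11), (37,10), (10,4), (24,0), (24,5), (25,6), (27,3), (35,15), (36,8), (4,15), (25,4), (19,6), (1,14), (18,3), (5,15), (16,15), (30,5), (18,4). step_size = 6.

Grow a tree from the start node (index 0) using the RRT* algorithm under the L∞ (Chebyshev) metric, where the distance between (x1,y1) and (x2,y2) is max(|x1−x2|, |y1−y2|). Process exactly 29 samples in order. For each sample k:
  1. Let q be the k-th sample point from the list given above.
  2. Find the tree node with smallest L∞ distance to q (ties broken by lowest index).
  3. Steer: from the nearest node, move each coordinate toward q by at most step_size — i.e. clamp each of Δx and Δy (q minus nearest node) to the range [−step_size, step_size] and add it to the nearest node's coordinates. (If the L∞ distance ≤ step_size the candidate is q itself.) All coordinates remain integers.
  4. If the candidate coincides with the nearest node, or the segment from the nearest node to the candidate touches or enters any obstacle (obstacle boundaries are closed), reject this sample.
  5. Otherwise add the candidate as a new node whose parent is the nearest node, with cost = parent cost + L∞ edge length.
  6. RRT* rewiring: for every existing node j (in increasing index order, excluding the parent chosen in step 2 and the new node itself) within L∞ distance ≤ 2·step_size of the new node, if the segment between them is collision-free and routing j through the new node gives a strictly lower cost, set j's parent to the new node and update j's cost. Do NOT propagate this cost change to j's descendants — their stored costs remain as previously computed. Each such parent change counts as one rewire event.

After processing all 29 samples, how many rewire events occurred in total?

1. q=(11,10) nearest=0 d=10 new=(7,7) → blocked by [1,6]×[2,5], reject
2. q=(15,13) nearest=0 d=14 new=(7,7) → blocked by [1,6]×[2,5], reject
3. q=(24,9) nearest=0 d=23 new=(7,7) → blocked by [1,6]×[2,5], reject
4. q=(34,2) nearest=0 d=33 new=(7,2) → add node 1 parent=0 cost=6
5. q=(34,12) nearest=1 d=27 new=(13,8) → blocked by [12,19]×[6,8], reject
6. q=(19,13) nearest=1 d=12 new=(13,8) → blocked by [12,19]×[6,8], reject
7. q=(27,5) nearest=1 d=20 new=(13,5) → add node 2 parent=1 cost=12
8. q=(33,10) nearest=2 d=20 new=(19,10) → blocked by [12,19]×[6,8], reject
9. q=(29,2) nearest=2 d=16 new=(19,2) → add node 3 parent=2 cost=18
10. q=(16,6) nearest=2 d=3 new=(16,6) → blocked by [12,19]×[6,8], reject
11. q=(31,0) nearest=3 d=12 new=(25,0) → add node 4 parent=3 cost=24
12. q=(34,11) nearest=4 d=11 new=(31,6) → add node 5 parent=4 cost=30
13. q=(37,10) nearest=5 d=6 new=(37,10) → add node 6 parent=5 cost=36
14. q=(10,4) nearest=1 d=3 new=(10,4) → add node 7 parent=1 cost=9
15. q=(24,0) nearest=4 d=1 new=(24,0) → add node 8 parent=4 cost=25
16. q=(24,5) nearest=3 d=5 new=(24,5) → add node 9 parent=3 cost=23
17. q=(25,6) nearest=9 d=1 new=(25,6) → add node 10 parent=9 cost=24
18. q=(27,3) nearest=4 d=3 new=(27,3) → add node 11 parent=4 cost=27
19. q=(35,15) nearest=6 d=5 new=(35,15) → add node 12 parent=6 cost=41
20. q=(36,8) nearest=6 d=2 new=(36,8) → add node 13 parent=6 cost=38
21. q=(4,15) nearest=2 d=10 new=(7,11) → blocked by [12,19]×[6,8], reject
22. q=(25,4) nearest=9 d=1 new=(25,4) → add node 14 parent=9 cost=24; rewire 11→14 (26<27); rewire 12→14 (35<41); rewire 13→14 (35<38)
23. q=(19,6) nearest=3 d=4 new=(19,6) → blocked by [12,19]×[6,8], reject
24. q=(1,14) nearest=7 d=10 new=(4,10) → blocked by [2,11]×[6,8], reject
25. q=(18,3) nearest=3 d=1 new=(18,3) → add node 15 parent=3 cost=19
26. q=(5,15) nearest=2 d=10 new=(7,11) → blocked by [12,19]×[6,8], reject
27. q=(16,15) nearest=10 d=9 new=(19,12) → add node 16 parent=10 cost=30
28. q=(30,5) nearest=5 d=1 new=(30,5) → add node 17 parent=5 cost=31
29. q=(18,4) nearest=15 d=1 new=(18,4) → add node 18 parent=15 cost=20

Rewire events: 3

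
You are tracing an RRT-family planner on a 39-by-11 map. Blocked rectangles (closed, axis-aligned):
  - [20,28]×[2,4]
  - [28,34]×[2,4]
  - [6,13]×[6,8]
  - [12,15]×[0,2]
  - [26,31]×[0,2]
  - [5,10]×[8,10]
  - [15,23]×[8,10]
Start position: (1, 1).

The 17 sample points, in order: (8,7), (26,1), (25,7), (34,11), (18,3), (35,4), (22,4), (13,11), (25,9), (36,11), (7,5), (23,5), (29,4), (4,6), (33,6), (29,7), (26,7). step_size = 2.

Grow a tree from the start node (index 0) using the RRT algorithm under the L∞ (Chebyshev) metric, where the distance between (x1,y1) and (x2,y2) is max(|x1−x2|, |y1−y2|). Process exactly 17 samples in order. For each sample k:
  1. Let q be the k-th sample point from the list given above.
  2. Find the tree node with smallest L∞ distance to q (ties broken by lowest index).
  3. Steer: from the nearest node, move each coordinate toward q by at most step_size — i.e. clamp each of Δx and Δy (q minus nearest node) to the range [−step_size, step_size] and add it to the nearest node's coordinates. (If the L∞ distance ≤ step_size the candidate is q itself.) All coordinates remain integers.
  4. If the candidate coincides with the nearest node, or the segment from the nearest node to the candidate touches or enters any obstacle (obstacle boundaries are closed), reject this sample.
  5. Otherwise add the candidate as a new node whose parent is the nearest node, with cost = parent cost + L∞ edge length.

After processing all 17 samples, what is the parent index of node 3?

1. q=(8,7) nearest=0 d=7 new=(3,3) → add node 1 parent=0 cost=2
2. q=(26,1) nearest=1 d=23 new=(5,1) → add node 2 parent=1 cost=4
3. q=(25,7) nearest=2 d=20 new=(7,3) → add node 3 parent=2 cost=6
4. q=(34,11) nearest=3 d=27 new=(9,5) → add node 4 parent=3 cost=8
5. q=(18,3) nearest=4 d=9 new=(11,3) → add node 5 parent=4 cost=10
6. q=(35,4) nearest=5 d=24 new=(13,4) → add node 6 parent=5 cost=12
7. q=(22,4) nearest=6 d=9 new=(15,4) → add node 7 parent=6 cost=14
8. q=(13,11) nearest=4 d=6 new=(11,7) → blocked by [6,13]×[6,8], reject
9. q=(25,9) nearest=7 d=10 new=(17,6) → add node 8 parent=7 cost=16
10. q=(36,11) nearest=8 d=19 new=(19,8) → blocked by [15,23]×[8,10], reject
11. q=(7,5) nearest=3 d=2 new=(7,5) → add node 9 parent=3 cost=8
12. q=(23,5) nearest=8 d=6 new=(19,5) → add node 10 parent=8 cost=18
13. q=(29,4) nearest=10 d=10 new=(21,4) → blocked by [20,28]×[2,4], reject
14. q=(4,6) nearest=1 d=3 new=(4,5) → add node 11 parent=1 cost=4
15. q=(33,6) nearest=10 d=14 new=(21,6) → add node 12 parent=10 cost=20
16. q=(29,7) nearest=12 d=8 new=(23,7) → add node 13 parent=12 cost=22
17. q=(26,7) nearest=13 d=3 new=(25,7) → add node 14 parent=13 cost=24

Parent of node 3: 2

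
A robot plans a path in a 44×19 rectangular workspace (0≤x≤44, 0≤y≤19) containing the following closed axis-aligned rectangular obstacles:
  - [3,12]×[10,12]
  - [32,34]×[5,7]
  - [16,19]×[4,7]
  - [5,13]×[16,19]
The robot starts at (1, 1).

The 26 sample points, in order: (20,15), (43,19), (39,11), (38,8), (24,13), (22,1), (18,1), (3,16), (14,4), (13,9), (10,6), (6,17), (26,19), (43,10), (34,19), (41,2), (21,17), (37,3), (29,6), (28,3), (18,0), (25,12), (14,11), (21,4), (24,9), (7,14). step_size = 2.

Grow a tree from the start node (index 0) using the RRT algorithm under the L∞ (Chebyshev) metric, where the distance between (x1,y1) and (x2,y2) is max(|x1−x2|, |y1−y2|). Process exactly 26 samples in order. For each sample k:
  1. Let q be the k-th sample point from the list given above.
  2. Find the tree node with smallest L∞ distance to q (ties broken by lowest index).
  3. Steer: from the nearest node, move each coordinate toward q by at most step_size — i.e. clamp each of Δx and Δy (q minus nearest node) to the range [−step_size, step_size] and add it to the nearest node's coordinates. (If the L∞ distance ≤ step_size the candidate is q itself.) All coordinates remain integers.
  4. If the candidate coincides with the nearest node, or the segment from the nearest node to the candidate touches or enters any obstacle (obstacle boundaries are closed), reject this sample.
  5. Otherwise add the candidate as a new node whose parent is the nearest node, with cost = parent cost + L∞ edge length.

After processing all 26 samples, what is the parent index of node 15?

Parent of node 15: 13

1. q=(20,15) nearest=0 d=19 new=(3,3) → add node 1 parent=0 cost=2
2. q=(43,19) nearest=1 d=40 new=(5,5) → add node 2 parent=1 cost=4
3. q=(39,11) nearest=2 d=34 new=(7,7) → add node 3 parent=2 cost=6
4. q=(38,8) nearest=3 d=31 new=(9,8) → add node 4 parent=3 cost=8
5. q=(24,13) nearest=4 d=15 new=(11,10) → blocked by [3,12]×[10,12], reject
6. q=(22,1) nearest=4 d=13 new=(11,6) → add node 5 parent=4 cost=10
7. q=(18,1) nearest=5 d=7 new=(13,4) → add node 6 parent=5 cost=12
8. q=(3,16) nearest=4 d=8 new=(7,10) → blocked by [3,12]×[10,12], reject
9. q=(14,4) nearest=6 d=1 new=(14,4) → add node 7 parent=6 cost=13
10. q=(13,9) nearest=5 d=3 new=(13,8) → add node 8 parent=5 cost=12
11. q=(10,6) nearest=5 d=1 new=(10,6) → add node 9 parent=5 cost=11
12. q=(6,17) nearest=4 d=9 new=(7,10) → blocked by [3,12]×[10,12], reject
13. q=(26,19) nearest=8 d=13 new=(15,10) → add node 10 parent=8 cost=14
14. q=(43,10) nearest=10 d=28 new=(17,10) → add node 11 parent=10 cost=16
15. q=(34,19) nearest=11 d=17 new=(19,12) → add node 12 parent=11 cost=18
16. q=(41,2) nearest=12 d=22 new=(21,10) → add node 13 parent=12 cost=20
17. q=(21,17) nearest=12 d=5 new=(21,14) → add node 14 parent=12 cost=20
18. q=(37,3) nearest=13 d=16 new=(23,8) → add node 15 parent=13 cost=22
19. q=(29,6) nearest=15 d=6 new=(25,6) → add node 16 parent=15 cost=24
20. q=(28,3) nearest=16 d=3 new=(27,4) → add node 17 parent=16 cost=26
21. q=(18,0) nearest=7 d=4 new=(16,2) → add node 18 parent=7 cost=15
22. q=(25,12) nearest=13 d=4 new=(23,12) → add node 19 parent=13 cost=22
23. q=(14,11) nearest=10 d=1 new=(14,11) → add node 20 parent=10 cost=15
24. q=(21,4) nearest=15 d=4 new=(21,6) → add node 21 parent=15 cost=24
25. q=(24,9) nearest=15 d=1 new=(24,9) → add node 22 parent=15 cost=23
26. q=(7,14) nearest=4 d=6 new=(7,10) → blocked by [3,12]×[10,12], reject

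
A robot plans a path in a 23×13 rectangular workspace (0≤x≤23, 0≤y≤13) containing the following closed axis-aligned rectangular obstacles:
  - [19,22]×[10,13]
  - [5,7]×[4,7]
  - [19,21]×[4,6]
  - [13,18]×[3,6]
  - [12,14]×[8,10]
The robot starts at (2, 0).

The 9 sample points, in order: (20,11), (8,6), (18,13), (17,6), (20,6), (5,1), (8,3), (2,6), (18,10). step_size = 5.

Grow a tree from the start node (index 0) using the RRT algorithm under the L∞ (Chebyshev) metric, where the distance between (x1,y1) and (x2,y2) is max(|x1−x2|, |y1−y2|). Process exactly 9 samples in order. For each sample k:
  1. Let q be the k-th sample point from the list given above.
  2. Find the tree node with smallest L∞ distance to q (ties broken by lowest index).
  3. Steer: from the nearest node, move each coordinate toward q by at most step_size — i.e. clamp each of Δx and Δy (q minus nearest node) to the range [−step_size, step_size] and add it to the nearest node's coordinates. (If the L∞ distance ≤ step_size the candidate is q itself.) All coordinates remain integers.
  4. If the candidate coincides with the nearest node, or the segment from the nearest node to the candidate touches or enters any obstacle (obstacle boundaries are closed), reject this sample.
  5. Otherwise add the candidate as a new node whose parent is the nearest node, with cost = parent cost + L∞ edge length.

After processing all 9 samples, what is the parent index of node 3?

1. q=(20,11) nearest=0 d=18 new=(7,5) → blocked by [5,7]×[4,7], reject
2. q=(8,6) nearest=0 d=6 new=(7,5) → blocked by [5,7]×[4,7], reject
3. q=(18,13) nearest=0 d=16 new=(7,5) → blocked by [5,7]×[4,7], reject
4. q=(17,6) nearest=0 d=15 new=(7,5) → blocked by [5,7]×[4,7], reject
5. q=(20,6) nearest=0 d=18 new=(7,5) → blocked by [5,7]×[4,7], reject
6. q=(5,1) nearest=0 d=3 new=(5,1) → add node 1 parent=0 cost=3
7. q=(8,3) nearest=1 d=3 new=(8,3) → add node 2 parent=1 cost=6
8. q=(2,6) nearest=1 d=5 new=(2,6) → add node 3 parent=1 cost=8
9. q=(18,10) nearest=2 d=10 new=(13,8) → blocked by [12,14]×[8,10], reject

Parent of node 3: 1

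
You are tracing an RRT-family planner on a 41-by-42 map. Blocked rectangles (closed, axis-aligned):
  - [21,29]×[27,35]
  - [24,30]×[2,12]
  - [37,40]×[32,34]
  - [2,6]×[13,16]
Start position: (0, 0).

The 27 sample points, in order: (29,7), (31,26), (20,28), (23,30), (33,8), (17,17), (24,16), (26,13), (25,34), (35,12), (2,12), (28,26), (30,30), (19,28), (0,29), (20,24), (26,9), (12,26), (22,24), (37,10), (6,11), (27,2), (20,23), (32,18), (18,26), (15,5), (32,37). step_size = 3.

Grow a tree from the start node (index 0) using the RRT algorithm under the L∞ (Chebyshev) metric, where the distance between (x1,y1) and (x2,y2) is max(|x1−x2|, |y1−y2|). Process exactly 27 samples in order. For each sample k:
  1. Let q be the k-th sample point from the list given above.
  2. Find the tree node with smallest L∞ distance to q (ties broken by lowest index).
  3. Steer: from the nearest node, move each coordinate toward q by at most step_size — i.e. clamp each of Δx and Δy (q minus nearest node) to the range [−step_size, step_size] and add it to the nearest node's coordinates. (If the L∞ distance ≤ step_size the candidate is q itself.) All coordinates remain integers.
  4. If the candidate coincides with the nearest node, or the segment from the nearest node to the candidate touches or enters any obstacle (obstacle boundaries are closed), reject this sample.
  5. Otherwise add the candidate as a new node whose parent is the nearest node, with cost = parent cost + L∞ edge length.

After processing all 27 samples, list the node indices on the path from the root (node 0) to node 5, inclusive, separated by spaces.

1. q=(29,7) nearest=0 d=29 new=(3,3) → add node 1 parent=0 cost=3
2. q=(31,26) nearest=1 d=28 new=(6,6) → add node 2 parent=1 cost=6
3. q=(20,28) nearest=2 d=22 new=(9,9) → add node 3 parent=2 cost=9
4. q=(23,30) nearest=3 d=21 new=(12,12) → add node 4 parent=3 cost=12
5. q=(33,8) nearest=4 d=21 new=(15,9) → add node 5 parent=4 cost=15
6. q=(17,17) nearest=4 d=5 new=(15,15) → add node 6 parent=4 cost=15
7. q=(24,16) nearest=5 d=9 new=(18,12) → add node 7 parent=5 cost=18
8. q=(26,13) nearest=7 d=8 new=(21,13) → add node 8 parent=7 cost=21
9. q=(25,34) nearest=6 d=19 new=(18,18) → add node 9 parent=6 cost=18
10. q=(35,12) nearest=8 d=14 new=(24,12) → blocked by [24,30]×[2,12], reject
11. q=(2,12) nearest=2 d=6 new=(3,9) → add node 10 parent=2 cost=9
12. q=(28,26) nearest=9 d=10 new=(21,21) → add node 11 parent=9 cost=21
13. q=(30,30) nearest=11 d=9 new=(24,24) → add node 12 parent=11 cost=24
14. q=(19,28) nearest=12 d=5 new=(21,27) → blocked by [21,29]×[27,35], reject
15. q=(0,29) nearest=6 d=15 new=(12,18) → add node 13 parent=6 cost=18
16. q=(20,24) nearest=11 d=3 new=(20,24) → add node 14 parent=11 cost=24
17. q=(26,9) nearest=8 d=5 new=(24,10) → blocked by [24,30]×[2,12], reject
18. q=(12,26) nearest=9 d=8 new=(15,21) → add node 15 parent=9 cost=21
19. q=(22,24) nearest=12 d=2 new=(22,24) → add node 16 parent=12 cost=26
20. q=(37,10) nearest=12 d=14 new=(27,21) → add node 17 parent=12 cost=27
21. q=(6,11) nearest=3 d=3 new=(6,11) → add node 18 parent=3 cost=12
22. q=(27,2) nearest=7 d=10 new=(21,9) → add node 19 parent=7 cost=21
23. q=(20,23) nearest=14 d=1 new=(20,23) → add node 20 parent=14 cost=25
24. q=(32,18) nearest=17 d=5 new=(30,18) → add node 21 parent=17 cost=30
25. q=(18,26) nearest=14 d=2 new=(18,26) → add node 22 parent=14 cost=26
26. q=(15,5) nearest=5 d=4 new=(15,6) → add node 23 parent=5 cost=18
27. q=(32,37) nearest=12 d=13 new=(27,27) → blocked by [21,29]×[27,35], reject

Path: 0 1 2 3 4 5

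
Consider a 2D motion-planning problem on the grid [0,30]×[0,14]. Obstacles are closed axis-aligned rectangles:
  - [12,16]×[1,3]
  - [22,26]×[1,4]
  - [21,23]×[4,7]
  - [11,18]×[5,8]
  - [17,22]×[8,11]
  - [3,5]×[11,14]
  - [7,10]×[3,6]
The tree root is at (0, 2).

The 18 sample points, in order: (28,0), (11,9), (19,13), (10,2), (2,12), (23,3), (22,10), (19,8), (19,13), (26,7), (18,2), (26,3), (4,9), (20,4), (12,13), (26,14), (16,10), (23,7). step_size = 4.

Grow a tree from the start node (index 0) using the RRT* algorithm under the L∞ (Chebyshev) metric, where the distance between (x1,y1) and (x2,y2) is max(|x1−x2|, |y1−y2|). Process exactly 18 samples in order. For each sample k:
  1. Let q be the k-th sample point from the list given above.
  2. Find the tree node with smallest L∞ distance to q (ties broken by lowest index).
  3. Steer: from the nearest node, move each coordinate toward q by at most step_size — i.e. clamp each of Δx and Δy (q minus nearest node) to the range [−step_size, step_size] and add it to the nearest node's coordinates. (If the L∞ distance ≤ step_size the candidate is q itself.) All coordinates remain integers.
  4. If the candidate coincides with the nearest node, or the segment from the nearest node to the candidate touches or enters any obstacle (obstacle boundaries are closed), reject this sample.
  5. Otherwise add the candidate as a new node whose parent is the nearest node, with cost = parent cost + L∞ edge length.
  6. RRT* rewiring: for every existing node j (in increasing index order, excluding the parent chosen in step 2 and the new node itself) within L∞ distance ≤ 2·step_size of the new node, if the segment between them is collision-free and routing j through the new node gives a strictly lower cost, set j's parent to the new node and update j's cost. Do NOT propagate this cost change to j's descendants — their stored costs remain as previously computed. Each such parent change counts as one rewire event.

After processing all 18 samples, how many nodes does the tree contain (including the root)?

1. q=(28,0) nearest=0 d=28 new=(4,0) → add node 1 parent=0 cost=4
2. q=(11,9) nearest=1 d=9 new=(8,4) → blocked by [7,10]×[3,6], reject
3. q=(19,13) nearest=1 d=15 new=(8,4) → blocked by [7,10]×[3,6], reject
4. q=(10,2) nearest=1 d=6 new=(8,2) → add node 2 parent=1 cost=8
5. q=(2,12) nearest=0 d=10 new=(2,6) → add node 3 parent=0 cost=4
6. q=(23,3) nearest=2 d=15 new=(12,3) → blocked by [12,16]×[1,3], reject
7. q=(22,10) nearest=2 d=14 new=(12,6) → blocked by [11,18]×[5,8], reject
8. q=(19,8) nearest=2 d=11 new=(12,6) → blocked by [11,18]×[5,8], reject
9. q=(19,13) nearest=2 d=11 new=(12,6) → blocked by [11,18]×[5,8], reject
10. q=(26,7) nearest=2 d=18 new=(12,6) → blocked by [11,18]×[5,8], reject
11. q=(18,2) nearest=2 d=10 new=(12,2) → blocked by [12,16]×[1,3], reject
12. q=(26,3) nearest=2 d=18 new=(12,3) → blocked by [12,16]×[1,3], reject
13. q=(4,9) nearest=3 d=3 new=(4,9) → add node 4 parent=3 cost=7
14. q=(20,4) nearest=2 d=12 new=(12,4) → blocked by [7,10]×[3,6], reject
15. q=(12,13) nearest=4 d=8 new=(8,13) → add node 5 parent=4 cost=11
16. q=(26,14) nearest=2 d=18 new=(12,6) → blocked by [11,18]×[5,8], reject
17. q=(16,10) nearest=2 d=8 new=(12,6) → blocked by [11,18]×[5,8], reject
18. q=(23,7) nearest=2 d=15 new=(12,6) → blocked by [11,18]×[5,8], reject

Node count: 6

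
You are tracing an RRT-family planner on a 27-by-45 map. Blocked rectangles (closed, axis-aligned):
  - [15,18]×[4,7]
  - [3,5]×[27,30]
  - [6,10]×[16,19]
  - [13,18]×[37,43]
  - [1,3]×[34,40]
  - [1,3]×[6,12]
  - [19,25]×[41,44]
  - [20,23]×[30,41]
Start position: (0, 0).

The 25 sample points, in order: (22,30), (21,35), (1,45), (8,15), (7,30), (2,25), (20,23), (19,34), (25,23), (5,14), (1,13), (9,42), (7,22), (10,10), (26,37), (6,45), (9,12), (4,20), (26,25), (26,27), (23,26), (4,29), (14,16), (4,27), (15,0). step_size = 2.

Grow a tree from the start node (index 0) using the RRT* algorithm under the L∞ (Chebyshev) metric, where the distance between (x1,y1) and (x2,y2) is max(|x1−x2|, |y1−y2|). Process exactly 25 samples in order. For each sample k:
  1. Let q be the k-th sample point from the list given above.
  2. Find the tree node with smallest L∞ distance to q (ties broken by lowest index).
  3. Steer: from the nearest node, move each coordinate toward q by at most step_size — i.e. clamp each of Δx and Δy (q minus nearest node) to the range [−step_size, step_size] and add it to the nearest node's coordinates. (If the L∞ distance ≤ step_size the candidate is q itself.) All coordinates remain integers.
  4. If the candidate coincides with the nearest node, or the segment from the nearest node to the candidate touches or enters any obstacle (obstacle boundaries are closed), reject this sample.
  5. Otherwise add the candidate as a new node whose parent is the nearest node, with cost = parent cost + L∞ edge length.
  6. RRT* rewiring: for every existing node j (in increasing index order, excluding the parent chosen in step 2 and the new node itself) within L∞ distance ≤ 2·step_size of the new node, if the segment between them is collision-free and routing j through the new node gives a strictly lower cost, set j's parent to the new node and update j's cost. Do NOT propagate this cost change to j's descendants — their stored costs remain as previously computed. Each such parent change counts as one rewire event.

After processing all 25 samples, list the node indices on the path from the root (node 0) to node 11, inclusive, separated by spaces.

1. q=(22,30) nearest=0 d=30 new=(2,2) → add node 1 parent=0 cost=2
2. q=(21,35) nearest=1 d=33 new=(4,4) → add node 2 parent=1 cost=4
3. q=(1,45) nearest=2 d=41 new=(2,6) → blocked by [1,3]×[6,12], reject
4. q=(8,15) nearest=2 d=11 new=(6,6) → add node 3 parent=2 cost=6
5. q=(7,30) nearest=3 d=24 new=(7,8) → add node 4 parent=3 cost=8
6. q=(2,25) nearest=4 d=17 new=(5,10) → add node 5 parent=4 cost=10
7. q=(20,23) nearest=4 d=15 new=(9,10) → add node 6 parent=4 cost=10
8. q=(19,34) nearest=5 d=24 new=(7,12) → add node 7 parent=5 cost=12
9. q=(25,23) nearest=6 d=16 new=(11,12) → add node 8 parent=6 cost=12
10. q=(5,14) nearest=7 d=2 new=(5,14) → add node 9 parent=7 cost=14
11. q=(1,13) nearest=5 d=4 new=(3,12) → blocked by [1,3]×[6,12], reject
12. q=(9,42) nearest=9 d=28 new=(7,16) → blocked by [6,10]×[16,19], reject
13. q=(7,22) nearest=9 d=8 new=(7,16) → blocked by [6,10]×[16,19], reject
14. q=(10,10) nearest=6 d=1 new=(10,10) → add node 10 parent=6 cost=11
15. q=(26,37) nearest=9 d=23 new=(7,16) → blocked by [6,10]×[16,19], reject
16. q=(6,45) nearest=9 d=31 new=(6,16) → blocked by [6,10]×[16,19], reject
17. q=(9,12) nearest=6 d=2 new=(9,12) → add node 11 parent=6 cost=12
18. q=(4,20) nearest=9 d=6 new=(4,16) → add node 12 parent=9 cost=16
19. q=(26,25) nearest=8 d=15 new=(13,14) → add node 13 parent=8 cost=14
20. q=(26,27) nearest=13 d=13 new=(15,16) → add node 14 parent=13 cost=16
21. q=(23,26) nearest=14 d=10 new=(17,18) → add node 15 parent=14 cost=18
22. q=(4,29) nearest=12 d=13 new=(4,18) → add node 16 parent=12 cost=18
23. q=(14,16) nearest=14 d=1 new=(14,16) → add node 17 parent=14 cost=17
24. q=(4,27) nearest=16 d=9 new=(4,20) → add node 18 parent=16 cost=20
25. q=(15,0) nearest=4 d=8 new=(9,6) → add node 19 parent=4 cost=10

Path: 0 1 2 3 4 6 11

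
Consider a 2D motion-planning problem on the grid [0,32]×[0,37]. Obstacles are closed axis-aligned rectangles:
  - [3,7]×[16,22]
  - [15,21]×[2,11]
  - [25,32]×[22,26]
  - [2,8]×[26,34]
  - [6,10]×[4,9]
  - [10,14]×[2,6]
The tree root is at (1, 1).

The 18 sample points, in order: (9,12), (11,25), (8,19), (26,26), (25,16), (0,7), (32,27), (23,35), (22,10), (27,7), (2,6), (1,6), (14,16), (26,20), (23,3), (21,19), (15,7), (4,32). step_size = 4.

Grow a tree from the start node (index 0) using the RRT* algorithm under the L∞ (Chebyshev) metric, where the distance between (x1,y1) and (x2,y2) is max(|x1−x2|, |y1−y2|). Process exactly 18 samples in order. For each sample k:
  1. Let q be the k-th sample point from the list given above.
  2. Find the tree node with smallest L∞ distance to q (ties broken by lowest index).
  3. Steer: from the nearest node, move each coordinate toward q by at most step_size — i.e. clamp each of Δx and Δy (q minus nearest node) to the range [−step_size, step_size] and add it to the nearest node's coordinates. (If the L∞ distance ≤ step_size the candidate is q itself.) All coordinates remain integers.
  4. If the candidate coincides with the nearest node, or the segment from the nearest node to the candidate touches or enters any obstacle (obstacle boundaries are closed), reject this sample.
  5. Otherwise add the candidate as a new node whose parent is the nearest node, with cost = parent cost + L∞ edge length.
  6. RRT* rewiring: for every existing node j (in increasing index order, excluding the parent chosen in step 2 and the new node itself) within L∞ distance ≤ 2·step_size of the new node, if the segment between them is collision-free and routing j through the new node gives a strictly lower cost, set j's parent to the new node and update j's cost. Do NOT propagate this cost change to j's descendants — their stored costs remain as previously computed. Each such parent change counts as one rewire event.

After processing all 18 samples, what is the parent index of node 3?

1. q=(9,12) nearest=0 d=11 new=(5,5) → add node 1 parent=0 cost=4
2. q=(11,25) nearest=1 d=20 new=(9,9) → blocked by [6,10]×[4,9], reject
3. q=(8,19) nearest=1 d=14 new=(8,9) → blocked by [6,10]×[4,9], reject
4. q=(26,26) nearest=1 d=21 new=(9,9) → blocked by [6,10]×[4,9], reject
5. q=(25,16) nearest=1 d=20 new=(9,9) → blocked by [6,10]×[4,9], reject
6. q=(0,7) nearest=1 d=5 new=(1,7) → add node 2 parent=1 cost=8
7. q=(32,27) nearest=1 d=27 new=(9,9) → blocked by [6,10]×[4,9], reject
8. q=(23,35) nearest=2 d=28 new=(5,11) → add node 3 parent=2 cost=12
9. q=(22,10) nearest=1 d=17 new=(9,9) → blocked by [6,10]×[4,9], reject
10. q=(27,7) nearest=1 d=22 new=(9,7) → blocked by [6,10]×[4,9], reject
11. q=(2,6) nearest=2 d=1 new=(2,6) → add node 4 parent=2 cost=9
12. q=(1,6) nearest=2 d=1 new=(1,6) → add node 5 parent=2 cost=9
13. q=(14,16) nearest=3 d=9 new=(9,15) → add node 6 parent=3 cost=16
14. q=(26,20) nearest=6 d=17 new=(13,19) → add node 7 parent=6 cost=20
15. q=(23,3) nearest=6 d=14 new=(13,11) → add node 8 parent=6 cost=20
16. q=(21,19) nearest=7 d=8 new=(17,19) → add node 9 parent=7 cost=24
17. q=(15,7) nearest=8 d=4 new=(15,7) → blocked by [15,21]×[2,11], reject
18. q=(4,32) nearest=7 d=13 new=(9,23) → add node 10 parent=7 cost=24

Parent of node 3: 2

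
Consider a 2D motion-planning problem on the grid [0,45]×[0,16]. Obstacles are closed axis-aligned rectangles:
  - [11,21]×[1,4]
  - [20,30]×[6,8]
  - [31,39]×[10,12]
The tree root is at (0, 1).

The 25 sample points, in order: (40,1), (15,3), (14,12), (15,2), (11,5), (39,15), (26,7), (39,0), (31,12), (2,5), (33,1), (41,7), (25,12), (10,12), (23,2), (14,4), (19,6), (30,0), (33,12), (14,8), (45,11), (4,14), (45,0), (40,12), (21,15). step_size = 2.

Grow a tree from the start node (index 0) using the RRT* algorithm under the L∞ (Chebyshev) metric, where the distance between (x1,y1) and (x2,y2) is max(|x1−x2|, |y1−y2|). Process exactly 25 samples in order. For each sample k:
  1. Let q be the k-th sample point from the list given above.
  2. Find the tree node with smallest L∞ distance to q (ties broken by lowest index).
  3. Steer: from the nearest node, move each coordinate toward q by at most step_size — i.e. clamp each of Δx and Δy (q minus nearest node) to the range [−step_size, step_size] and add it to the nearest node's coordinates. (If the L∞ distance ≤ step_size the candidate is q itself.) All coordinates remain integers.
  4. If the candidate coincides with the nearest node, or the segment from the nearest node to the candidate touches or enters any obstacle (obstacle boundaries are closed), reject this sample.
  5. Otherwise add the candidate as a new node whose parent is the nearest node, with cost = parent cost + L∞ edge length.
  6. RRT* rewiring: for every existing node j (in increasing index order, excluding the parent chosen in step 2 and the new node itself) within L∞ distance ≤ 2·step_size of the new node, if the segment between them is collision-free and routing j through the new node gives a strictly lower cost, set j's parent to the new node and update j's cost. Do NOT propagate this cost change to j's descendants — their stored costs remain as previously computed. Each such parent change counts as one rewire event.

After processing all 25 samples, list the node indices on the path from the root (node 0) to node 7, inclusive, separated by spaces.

Path: 0 1 2 3 4 5 6 7

1. q=(40,1) nearest=0 d=40 new=(2,1) → add node 1 parent=0 cost=2
2. q=(15,3) nearest=1 d=13 new=(4,3) → add node 2 parent=1 cost=4
3. q=(14,12) nearest=2 d=10 new=(6,5) → add node 3 parent=2 cost=6
4. q=(15,2) nearest=3 d=9 new=(8,3) → add node 4 parent=3 cost=8
5. q=(11,5) nearest=4 d=3 new=(10,5) → add node 5 parent=4 cost=10
6. q=(39,15) nearest=5 d=29 new=(12,7) → add node 6 parent=5 cost=12
7. q=(26,7) nearest=6 d=14 new=(14,7) → add node 7 parent=6 cost=14
8. q=(39,0) nearest=7 d=25 new=(16,5) → add node 8 parent=7 cost=16
9. q=(31,12) nearest=8 d=15 new=(18,7) → add node 9 parent=8 cost=18
10. q=(2,5) nearest=2 d=2 new=(2,5) → add node 10 parent=2 cost=6
11. q=(33,1) nearest=9 d=15 new=(20,5) → add node 11 parent=9 cost=20
12. q=(41,7) nearest=11 d=21 new=(22,7) → blocked by [20,30]×[6,8], reject
13. q=(25,12) nearest=9 d=7 new=(20,9) → add node 12 parent=9 cost=20
14. q=(10,12) nearest=6 d=5 new=(10,9) → add node 13 parent=6 cost=14
15. q=(23,2) nearest=11 d=3 new=(22,3) → blocked by [11,21]×[1,4], reject
16. q=(14,4) nearest=8 d=2 new=(14,4) → blocked by [11,21]×[1,4], reject
17. q=(19,6) nearest=9 d=1 new=(19,6) → add node 14 parent=9 cost=19
18. q=(30,0) nearest=11 d=10 new=(22,3) → blocked by [11,21]×[1,4], reject
19. q=(33,12) nearest=11 d=13 new=(22,7) → blocked by [20,30]×[6,8], reject
20. q=(14,8) nearest=7 d=1 new=(14,8) → add node 15 parent=7 cost=15
21. q=(45,11) nearest=11 d=25 new=(22,7) → blocked by [20,30]×[6,8], reject
22. q=(4,14) nearest=13 d=6 new=(8,11) → add node 16 parent=13 cost=16
23. q=(45,0) nearest=11 d=25 new=(22,3) → blocked by [11,21]×[1,4], reject
24. q=(40,12) nearest=11 d=20 new=(22,7) → blocked by [20,30]×[6,8], reject
25. q=(21,15) nearest=12 d=6 new=(21,11) → add node 17 parent=12 cost=22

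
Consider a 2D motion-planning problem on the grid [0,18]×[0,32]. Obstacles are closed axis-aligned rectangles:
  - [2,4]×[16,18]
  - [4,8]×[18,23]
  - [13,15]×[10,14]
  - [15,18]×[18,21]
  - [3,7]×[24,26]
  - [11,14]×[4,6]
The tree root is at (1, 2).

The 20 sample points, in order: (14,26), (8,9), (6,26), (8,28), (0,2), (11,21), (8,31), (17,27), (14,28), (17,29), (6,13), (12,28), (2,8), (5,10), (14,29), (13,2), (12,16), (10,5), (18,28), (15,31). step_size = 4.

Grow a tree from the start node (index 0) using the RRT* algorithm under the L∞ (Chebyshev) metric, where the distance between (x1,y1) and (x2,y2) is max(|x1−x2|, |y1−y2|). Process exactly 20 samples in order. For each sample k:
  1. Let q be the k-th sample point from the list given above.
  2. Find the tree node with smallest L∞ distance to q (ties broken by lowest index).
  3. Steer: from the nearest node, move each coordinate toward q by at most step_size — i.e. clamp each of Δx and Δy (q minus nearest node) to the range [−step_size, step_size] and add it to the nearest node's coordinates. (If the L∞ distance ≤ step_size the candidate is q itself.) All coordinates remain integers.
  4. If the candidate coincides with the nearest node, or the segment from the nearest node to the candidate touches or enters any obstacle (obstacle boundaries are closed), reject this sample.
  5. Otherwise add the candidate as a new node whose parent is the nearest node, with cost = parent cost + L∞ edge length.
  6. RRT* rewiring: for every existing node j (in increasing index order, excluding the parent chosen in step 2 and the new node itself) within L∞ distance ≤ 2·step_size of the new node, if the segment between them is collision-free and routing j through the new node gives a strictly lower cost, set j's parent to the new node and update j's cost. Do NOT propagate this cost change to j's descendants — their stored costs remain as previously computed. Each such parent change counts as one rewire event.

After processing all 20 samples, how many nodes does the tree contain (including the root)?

Node count: 19

1. q=(14,26) nearest=0 d=24 new=(5,6) → add node 1 parent=0 cost=4
2. q=(8,9) nearest=1 d=3 new=(8,9) → add node 2 parent=1 cost=7
3. q=(6,26) nearest=2 d=17 new=(6,13) → add node 3 parent=2 cost=11
4. q=(8,28) nearest=3 d=15 new=(8,17) → add node 4 parent=3 cost=15
5. q=(0,2) nearest=0 d=1 new=(0,2) → add node 5 parent=0 cost=1
6. q=(11,21) nearest=4 d=4 new=(11,21) → add node 6 parent=4 cost=19
7. q=(8,31) nearest=6 d=10 new=(8,25) → add node 7 parent=6 cost=23
8. q=(17,27) nearest=6 d=6 new=(15,25) → add node 8 parent=6 cost=23
9. q=(14,28) nearest=8 d=3 new=(14,28) → add node 9 parent=8 cost=26
10. q=(17,29) nearest=9 d=3 new=(17,29) → add node 10 parent=9 cost=29
11. q=(6,13) nearest=3 d=0 → coincident, reject
12. q=(12,28) nearest=9 d=2 new=(12,28) → add node 11 parent=9 cost=28
13. q=(2,8) nearest=1 d=3 new=(2,8) → add node 12 parent=1 cost=7
14. q=(5,10) nearest=2 d=3 new=(5,10) → add node 13 parent=2 cost=10
15. q=(14,29) nearest=9 d=1 new=(14,29) → add node 14 parent=9 cost=27
16. q=(13,2) nearest=2 d=7 new=(12,5) → blocked by [11,14]×[4,6], reject
17. q=(12,16) nearest=4 d=4 new=(12,16) → add node 15 parent=4 cost=19
18. q=(10,5) nearest=2 d=4 new=(10,5) → add node 16 parent=2 cost=11
19. q=(18,28) nearest=10 d=1 new=(18,28) → add node 17 parent=10 cost=30
20. q=(15,31) nearest=10 d=2 new=(15,31) → add node 18 parent=10 cost=31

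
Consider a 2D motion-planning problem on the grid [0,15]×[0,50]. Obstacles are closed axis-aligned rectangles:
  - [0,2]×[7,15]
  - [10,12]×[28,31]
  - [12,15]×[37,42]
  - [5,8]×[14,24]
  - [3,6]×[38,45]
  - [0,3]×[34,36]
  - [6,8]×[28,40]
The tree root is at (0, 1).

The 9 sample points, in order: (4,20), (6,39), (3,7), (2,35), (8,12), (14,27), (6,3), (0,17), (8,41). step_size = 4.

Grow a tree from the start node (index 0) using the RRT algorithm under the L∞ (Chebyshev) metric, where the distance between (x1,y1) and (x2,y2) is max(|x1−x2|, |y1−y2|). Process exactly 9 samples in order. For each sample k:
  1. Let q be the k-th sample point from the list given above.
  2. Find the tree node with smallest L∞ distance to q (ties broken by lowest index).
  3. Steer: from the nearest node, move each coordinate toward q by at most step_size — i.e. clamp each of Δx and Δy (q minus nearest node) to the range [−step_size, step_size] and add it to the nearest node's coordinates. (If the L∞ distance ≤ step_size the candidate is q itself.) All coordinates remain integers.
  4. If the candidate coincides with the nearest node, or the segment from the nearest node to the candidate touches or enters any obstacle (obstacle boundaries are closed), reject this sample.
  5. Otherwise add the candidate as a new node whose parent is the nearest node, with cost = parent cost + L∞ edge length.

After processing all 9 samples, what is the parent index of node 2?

Parent of node 2: 1

1. q=(4,20) nearest=0 d=19 new=(4,5) → add node 1 parent=0 cost=4
2. q=(6,39) nearest=1 d=34 new=(6,9) → add node 2 parent=1 cost=8
3. q=(3,7) nearest=1 d=2 new=(3,7) → add node 3 parent=1 cost=6
4. q=(2,35) nearest=2 d=26 new=(2,13) → blocked by [0,2]×[7,15], reject
5. q=(8,12) nearest=2 d=3 new=(8,12) → add node 4 parent=2 cost=11
6. q=(14,27) nearest=4 d=15 new=(12,16) → add node 5 parent=4 cost=15
7. q=(6,3) nearest=1 d=2 new=(6,3) → add node 6 parent=1 cost=6
8. q=(0,17) nearest=2 d=8 new=(2,13) → blocked by [0,2]×[7,15], reject
9. q=(8,41) nearest=5 d=25 new=(8,20) → blocked by [5,8]×[14,24], reject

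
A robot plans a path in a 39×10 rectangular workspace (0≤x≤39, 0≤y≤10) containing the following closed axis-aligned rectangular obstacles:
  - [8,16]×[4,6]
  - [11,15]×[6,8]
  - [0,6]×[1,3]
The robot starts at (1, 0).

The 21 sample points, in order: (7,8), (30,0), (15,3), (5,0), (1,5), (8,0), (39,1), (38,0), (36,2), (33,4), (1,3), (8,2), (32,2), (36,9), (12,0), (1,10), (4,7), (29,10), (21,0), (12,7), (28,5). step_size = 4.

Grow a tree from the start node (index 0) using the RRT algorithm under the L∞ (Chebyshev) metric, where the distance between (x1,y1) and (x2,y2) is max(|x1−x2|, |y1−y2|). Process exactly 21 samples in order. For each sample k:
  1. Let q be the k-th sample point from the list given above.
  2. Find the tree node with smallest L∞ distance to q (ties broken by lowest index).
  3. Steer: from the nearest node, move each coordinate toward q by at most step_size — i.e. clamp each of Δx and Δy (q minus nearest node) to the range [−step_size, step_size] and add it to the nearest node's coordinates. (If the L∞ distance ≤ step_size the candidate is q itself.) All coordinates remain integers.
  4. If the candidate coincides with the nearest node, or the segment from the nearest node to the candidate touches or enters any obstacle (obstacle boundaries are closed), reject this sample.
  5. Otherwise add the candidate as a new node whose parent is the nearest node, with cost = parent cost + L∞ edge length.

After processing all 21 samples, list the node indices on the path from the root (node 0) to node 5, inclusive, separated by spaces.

Path: 0 1 2 4 5

1. q=(7,8) nearest=0 d=8 new=(5,4) → blocked by [0,6]×[1,3], reject
2. q=(30,0) nearest=0 d=29 new=(5,0) → add node 1 parent=0 cost=4
3. q=(15,3) nearest=1 d=10 new=(9,3) → add node 2 parent=1 cost=8
4. q=(5,0) nearest=1 d=0 → coincident, reject
5. q=(1,5) nearest=0 d=5 new=(1,4) → blocked by [0,6]×[1,3], reject
6. q=(8,0) nearest=1 d=3 new=(8,0) → add node 3 parent=1 cost=7
7. q=(39,1) nearest=2 d=30 new=(13,1) → add node 4 parent=2 cost=12
8. q=(38,0) nearest=4 d=25 new=(17,0) → add node 5 parent=4 cost=16
9. q=(36,2) nearest=5 d=19 new=(21,2) → add node 6 parent=5 cost=20
10. q=(33,4) nearest=6 d=12 new=(25,4) → add node 7 parent=6 cost=24
11. q=(1,3) nearest=0 d=3 new=(1,3) → blocked by [0,6]×[1,3], reject
12. q=(8,2) nearest=2 d=1 new=(8,2) → add node 8 parent=2 cost=9
13. q=(32,2) nearest=7 d=7 new=(29,2) → add node 9 parent=7 cost=28
14. q=(36,9) nearest=9 d=7 new=(33,6) → add node 10 parent=9 cost=32
15. q=(12,0) nearest=4 d=1 new=(12,0) → add node 11 parent=4 cost=13
16. q=(1,10) nearest=2 d=8 new=(5,7) → blocked by [8,16]×[4,6], reject
17. q=(4,7) nearest=2 d=5 new=(5,7) → blocked by [8,16]×[4,6], reject
18. q=(29,10) nearest=10 d=4 new=(29,10) → add node 12 parent=10 cost=36
19. q=(21,0) nearest=6 d=2 new=(21,0) → add node 13 parent=6 cost=22
20. q=(12,7) nearest=2 d=4 new=(12,7) → blocked by [8,16]×[4,6], reject
21. q=(28,5) nearest=7 d=3 new=(28,5) → add node 14 parent=7 cost=27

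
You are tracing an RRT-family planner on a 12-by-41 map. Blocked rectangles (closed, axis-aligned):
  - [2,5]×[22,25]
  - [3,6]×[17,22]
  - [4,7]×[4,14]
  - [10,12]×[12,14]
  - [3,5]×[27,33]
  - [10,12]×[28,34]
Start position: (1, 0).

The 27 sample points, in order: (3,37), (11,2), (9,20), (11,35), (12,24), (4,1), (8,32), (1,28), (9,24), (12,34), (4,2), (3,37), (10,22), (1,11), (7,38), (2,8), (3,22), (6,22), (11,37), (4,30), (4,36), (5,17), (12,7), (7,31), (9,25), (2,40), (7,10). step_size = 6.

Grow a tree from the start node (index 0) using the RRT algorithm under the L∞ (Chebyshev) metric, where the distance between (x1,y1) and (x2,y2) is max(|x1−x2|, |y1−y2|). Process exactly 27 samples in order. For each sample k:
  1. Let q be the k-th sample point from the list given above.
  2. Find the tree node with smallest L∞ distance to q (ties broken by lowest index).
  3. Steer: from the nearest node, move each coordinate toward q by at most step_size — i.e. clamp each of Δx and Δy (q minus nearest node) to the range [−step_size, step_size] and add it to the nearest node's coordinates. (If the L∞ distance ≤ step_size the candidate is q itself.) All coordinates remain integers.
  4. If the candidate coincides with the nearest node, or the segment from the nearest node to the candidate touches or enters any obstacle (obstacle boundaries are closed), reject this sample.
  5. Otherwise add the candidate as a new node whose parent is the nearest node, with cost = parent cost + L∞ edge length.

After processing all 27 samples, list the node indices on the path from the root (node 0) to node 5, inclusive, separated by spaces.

1. q=(3,37) nearest=0 d=37 new=(3,6) → add node 1 parent=0 cost=6
2. q=(11,2) nearest=1 d=8 new=(9,2) → blocked by [4,7]×[4,14], reject
3. q=(9,20) nearest=1 d=14 new=(9,12) → blocked by [4,7]×[4,14], reject
4. q=(11,35) nearest=1 d=29 new=(9,12) → blocked by [4,7]×[4,14], reject
5. q=(12,24) nearest=1 d=18 new=(9,12) → blocked by [4,7]×[4,14], reject
6. q=(4,1) nearest=0 d=3 new=(4,1) → add node 2 parent=0 cost=3
7. q=(8,32) nearest=1 d=26 new=(8,12) → blocked by [4,7]×[4,14], reject
8. q=(1,28) nearest=1 d=22 new=(1,12) → add node 3 parent=1 cost=12
9. q=(9,24) nearest=3 d=12 new=(7,18) → blocked by [3,6]×[17,22], reject
10. q=(12,34) nearest=3 d=22 new=(7,18) → blocked by [3,6]×[17,22], reject
11. q=(4,2) nearest=2 d=1 new=(4,2) → add node 4 parent=2 cost=4
12. q=(3,37) nearest=3 d=25 new=(3,18) → blocked by [3,6]×[17,22], reject
13. q=(10,22) nearest=3 d=10 new=(7,18) → blocked by [3,6]×[17,22], reject
14. q=(1,11) nearest=3 d=1 new=(1,11) → add node 5 parent=3 cost=13
15. q=(7,38) nearest=3 d=26 new=(7,18) → blocked by [3,6]×[17,22], reject
16. q=(2,8) nearest=1 d=2 new=(2,8) → add node 6 parent=1 cost=8
17. q=(3,22) nearest=3 d=10 new=(3,18) → blocked by [3,6]×[17,22], reject
18. q=(6,22) nearest=3 d=10 new=(6,18) → blocked by [3,6]×[17,22], reject
19. q=(11,37) nearest=3 d=25 new=(7,18) → blocked by [3,6]×[17,22], reject
20. q=(4,30) nearest=3 d=18 new=(4,18) → blocked by [3,6]×[17,22], reject
21. q=(4,36) nearest=3 d=24 new=(4,18) → blocked by [3,6]×[17,22], reject
22. q=(5,17) nearest=3 d=5 new=(5,17) → blocked by [3,6]×[17,22], reject
23. q=(12,7) nearest=2 d=8 new=(10,7) → blocked by [4,7]×[4,14], reject
24. q=(7,31) nearest=3 d=19 new=(7,18) → blocked by [3,6]×[17,22], reject
25. q=(9,25) nearest=3 d=13 new=(7,18) → blocked by [3,6]×[17,22], reject
26. q=(2,40) nearest=3 d=28 new=(2,18) → add node 7 parent=3 cost=18
27. q=(7,10) nearest=1 d=4 new=(7,10) → blocked by [4,7]×[4,14], reject

Path: 0 1 3 5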